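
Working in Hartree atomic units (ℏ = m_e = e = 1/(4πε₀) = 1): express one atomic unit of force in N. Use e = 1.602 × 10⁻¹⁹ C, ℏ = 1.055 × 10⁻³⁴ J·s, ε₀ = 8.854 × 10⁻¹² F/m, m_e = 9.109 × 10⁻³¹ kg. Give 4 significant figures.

8.220 × 10⁻⁸ N

The unique combination of the constants set to 1 with dimensions of force is F_au = E_h/a₀ = m_e²e⁶/((4πε₀)³ℏ⁴).
E_h = 4.354 × 10⁻¹⁸ J
a₀ = 5.297 × 10⁻¹¹ m
E_h/a₀ = 8.220 × 10⁻⁸ N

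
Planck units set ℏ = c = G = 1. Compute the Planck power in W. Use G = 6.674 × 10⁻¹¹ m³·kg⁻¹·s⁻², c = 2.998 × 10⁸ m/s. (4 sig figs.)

The unique combination of the constants set to 1 with dimensions of power is P_P = c⁵/G.
  = 2.422 × 10⁴² / 6.674 × 10⁻¹¹
  = 3.629 × 10⁵² W

3.629 × 10⁵² W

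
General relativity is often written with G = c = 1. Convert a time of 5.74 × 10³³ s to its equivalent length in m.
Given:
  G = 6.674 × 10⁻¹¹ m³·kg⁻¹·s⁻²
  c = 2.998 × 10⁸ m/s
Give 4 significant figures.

Time → length via c.
5.74 × 10³³ s × (c) = 1.721 × 10⁴² m

1.721 × 10⁴² m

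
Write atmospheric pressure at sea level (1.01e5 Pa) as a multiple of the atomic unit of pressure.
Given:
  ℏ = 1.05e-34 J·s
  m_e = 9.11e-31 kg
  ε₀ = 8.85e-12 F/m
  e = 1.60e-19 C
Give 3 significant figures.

atomic unit of pressure: P_au = E_h/a₀³ = m_e⁴e¹⁰/((4πε₀)⁵ℏ⁸) = 3.01e13 Pa.
1.01e5 / 3.01e13 = 3.35e-9

3.35e-9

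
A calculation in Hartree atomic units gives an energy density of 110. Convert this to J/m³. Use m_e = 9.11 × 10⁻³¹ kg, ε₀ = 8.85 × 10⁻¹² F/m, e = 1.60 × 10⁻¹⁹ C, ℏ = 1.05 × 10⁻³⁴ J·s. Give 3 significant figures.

3.31 × 10¹⁵ J/m³

One atomic unit of energy density: u_au = E_h/a₀³ = m_e⁴e¹⁰/((4πε₀)⁵ℏ⁸) = 3.01 × 10¹³ J/m³.
110 × 3.01 × 10¹³ J/m³ = 3.31 × 10¹⁵ J/m³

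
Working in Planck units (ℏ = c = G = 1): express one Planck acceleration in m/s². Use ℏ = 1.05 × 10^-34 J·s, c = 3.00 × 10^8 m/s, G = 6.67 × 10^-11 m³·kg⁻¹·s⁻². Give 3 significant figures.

Dimensional analysis gives a_P = √(c⁷/(ℏG)).
  = √(3.12 × 10^103)
  = 5.59 × 10^51 m/s²

5.59 × 10^51 m/s²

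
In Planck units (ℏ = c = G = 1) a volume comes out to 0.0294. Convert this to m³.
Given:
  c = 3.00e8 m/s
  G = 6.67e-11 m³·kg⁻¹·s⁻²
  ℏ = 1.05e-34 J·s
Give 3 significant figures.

One Planck volume: V_P = (ℏG/c³)^(3/2) = 4.18e-105 m³.
0.0294 × 4.18e-105 m³ = 1.23e-106 m³

1.23e-106 m³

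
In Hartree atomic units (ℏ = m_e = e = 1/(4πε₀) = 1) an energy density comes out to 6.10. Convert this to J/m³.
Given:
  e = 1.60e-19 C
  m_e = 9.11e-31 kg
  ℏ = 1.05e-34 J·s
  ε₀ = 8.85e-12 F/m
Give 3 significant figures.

One atomic unit of energy density: u_au = E_h/a₀³ = m_e⁴e¹⁰/((4πε₀)⁵ℏ⁸) = 3.01e13 J/m³.
6.10 × 3.01e13 J/m³ = 1.84e14 J/m³

1.84e14 J/m³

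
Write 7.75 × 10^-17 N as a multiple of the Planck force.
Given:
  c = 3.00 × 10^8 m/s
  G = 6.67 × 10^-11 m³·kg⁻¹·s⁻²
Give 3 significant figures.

Planck force: F_P = c⁴/G = 1.21 × 10^44 N.
7.75 × 10^-17 / 1.21 × 10^44 = 6.38 × 10^-61

6.38 × 10^-61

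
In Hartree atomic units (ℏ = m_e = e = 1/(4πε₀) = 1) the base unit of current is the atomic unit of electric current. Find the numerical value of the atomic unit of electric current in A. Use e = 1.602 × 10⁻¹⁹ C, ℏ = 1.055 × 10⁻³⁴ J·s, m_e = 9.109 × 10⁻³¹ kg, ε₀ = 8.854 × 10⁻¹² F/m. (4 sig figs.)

6.612 × 10⁻³ A

I_au = e E_h/ℏ = m_e e⁵/((4πε₀)²ℏ³)
E_h = 4.354 × 10⁻¹⁸ J
e·E_h/ℏ = 6.612 × 10⁻³ A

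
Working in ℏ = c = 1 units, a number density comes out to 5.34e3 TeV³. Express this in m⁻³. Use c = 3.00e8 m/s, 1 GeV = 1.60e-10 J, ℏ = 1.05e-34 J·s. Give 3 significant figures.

7.00e59 m⁻³

Number density is [L]⁻³ = [E]³/(ℏc)³.
1 GeV³ → 1/(ℏc)³ × (1 GeV in J)³ = 1.31e47 m⁻³.
Convert the energy scale: 5.34e3 TeV³ = 5.34e12 GeV³.
Result: 5.34e12 × 1.31e47 = 7.00e59 m⁻³.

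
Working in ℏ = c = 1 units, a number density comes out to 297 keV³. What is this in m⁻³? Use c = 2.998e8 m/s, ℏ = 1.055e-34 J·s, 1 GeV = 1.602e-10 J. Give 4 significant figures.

Number density is [L]⁻³ = [E]³/(ℏc)³.
1 GeV³ → 1/(ℏc)³ × (1 GeV in J)³ = 1.299e47 m⁻³.
Convert the energy scale: 297 keV³ = 2.97e-16 GeV³.
Result: 2.97e-16 × 1.299e47 = 3.859e31 m⁻³.

3.859e31 m⁻³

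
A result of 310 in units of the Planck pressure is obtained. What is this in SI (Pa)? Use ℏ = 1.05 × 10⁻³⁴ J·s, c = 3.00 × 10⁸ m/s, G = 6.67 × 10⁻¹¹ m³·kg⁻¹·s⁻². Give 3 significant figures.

1.45 × 10¹¹⁶ Pa

One Planck pressure: p_P = c⁷/(ℏG²) = 4.68 × 10¹¹³ Pa.
310 × 4.68 × 10¹¹³ Pa = 1.45 × 10¹¹⁶ Pa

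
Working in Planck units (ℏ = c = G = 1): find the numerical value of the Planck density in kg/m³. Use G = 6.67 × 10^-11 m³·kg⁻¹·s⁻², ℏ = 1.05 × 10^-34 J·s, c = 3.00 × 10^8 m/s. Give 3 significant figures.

5.20 × 10^96 kg/m³

From ℏ = c = G = 1 the density scale is ρ_P = c⁵/(ℏG²).
  = 2.43 × 10^42 / 4.67 × 10^-55
  = 5.20 × 10^96 kg/m³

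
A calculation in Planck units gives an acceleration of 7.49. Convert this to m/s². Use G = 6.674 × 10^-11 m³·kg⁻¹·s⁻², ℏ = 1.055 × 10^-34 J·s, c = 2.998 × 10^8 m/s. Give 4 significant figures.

4.165 × 10^52 m/s²

One Planck acceleration: a_P = √(c⁷/(ℏG)) = 5.560 × 10^51 m/s².
7.49 × 5.560 × 10^51 m/s² = 4.165 × 10^52 m/s²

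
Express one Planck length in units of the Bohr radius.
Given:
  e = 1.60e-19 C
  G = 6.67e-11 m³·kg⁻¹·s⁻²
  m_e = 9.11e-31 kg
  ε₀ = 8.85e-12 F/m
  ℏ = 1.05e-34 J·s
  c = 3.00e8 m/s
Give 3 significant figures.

3.06e-25

Planck length: ℓ_P = √(ℏG/c³) = 1.61e-35 m
Bohr radius: a₀ = 4πε₀ℏ²/(m_e e²) = 5.26e-11 m
ratio = 1.61e-35 / 5.26e-11 = 3.06e-25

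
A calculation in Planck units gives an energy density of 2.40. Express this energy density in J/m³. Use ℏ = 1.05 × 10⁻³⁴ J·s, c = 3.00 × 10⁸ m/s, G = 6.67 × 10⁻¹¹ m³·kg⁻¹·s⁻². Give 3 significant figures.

One Planck energy density: u_P = c⁷/(ℏG²) = 4.68 × 10¹¹³ J/m³.
2.40 × 4.68 × 10¹¹³ J/m³ = 1.12 × 10¹¹⁴ J/m³

1.12 × 10¹¹⁴ J/m³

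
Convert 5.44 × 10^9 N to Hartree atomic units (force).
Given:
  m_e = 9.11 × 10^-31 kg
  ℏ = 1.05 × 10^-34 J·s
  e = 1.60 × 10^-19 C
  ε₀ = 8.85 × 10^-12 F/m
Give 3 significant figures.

6.53 × 10^16

atomic unit of force: F_au = E_h/a₀ = m_e²e⁶/((4πε₀)³ℏ⁴) = 8.33 × 10^-8 N.
5.44 × 10^9 / 8.33 × 10^-8 = 6.53 × 10^16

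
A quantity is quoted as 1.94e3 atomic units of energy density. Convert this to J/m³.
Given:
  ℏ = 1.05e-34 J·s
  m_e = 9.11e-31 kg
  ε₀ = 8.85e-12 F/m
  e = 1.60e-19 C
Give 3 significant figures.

5.85e16 J/m³

One atomic unit of energy density: u_au = E_h/a₀³ = m_e⁴e¹⁰/((4πε₀)⁵ℏ⁸) = 3.01e13 J/m³.
1.94e3 × 3.01e13 J/m³ = 5.85e16 J/m³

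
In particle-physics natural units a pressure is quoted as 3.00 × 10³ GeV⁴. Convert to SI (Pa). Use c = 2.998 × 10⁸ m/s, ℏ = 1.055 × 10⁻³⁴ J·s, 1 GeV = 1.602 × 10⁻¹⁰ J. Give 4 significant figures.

6.245 × 10⁴⁰ Pa

Pressure is [E]/[L]³ = [E]⁴/(ℏc)³.
1 GeV⁴ → 1/(ℏc)³ × (1 GeV in J)⁴ = 2.082 × 10³⁷ Pa.
Result: 3.00 × 10³ × 2.082 × 10³⁷ = 6.245 × 10⁴⁰ Pa.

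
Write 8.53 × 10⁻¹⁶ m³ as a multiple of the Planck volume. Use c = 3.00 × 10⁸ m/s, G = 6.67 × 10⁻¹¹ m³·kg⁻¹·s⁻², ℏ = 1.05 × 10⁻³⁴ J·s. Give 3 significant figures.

2.04 × 10⁸⁹

Planck volume: V_P = (ℏG/c³)^(3/2) = 4.18 × 10⁻¹⁰⁵ m³.
8.53 × 10⁻¹⁶ / 4.18 × 10⁻¹⁰⁵ = 2.04 × 10⁸⁹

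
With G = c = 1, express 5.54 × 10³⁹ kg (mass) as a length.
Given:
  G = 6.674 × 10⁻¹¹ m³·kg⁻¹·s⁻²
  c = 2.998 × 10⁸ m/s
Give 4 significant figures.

4.114 × 10¹² m

In G = c = 1 units mass has dimensions of length; the conversion factor is G/c².
5.54 × 10³⁹ kg × (G/c²) = 4.114 × 10¹² m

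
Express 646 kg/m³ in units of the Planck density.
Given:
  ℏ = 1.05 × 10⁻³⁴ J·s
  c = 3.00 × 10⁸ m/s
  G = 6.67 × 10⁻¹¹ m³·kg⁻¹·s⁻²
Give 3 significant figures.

Planck density: ρ_P = c⁵/(ℏG²) = 5.20 × 10⁹⁶ kg/m³.
646 / 5.20 × 10⁹⁶ = 1.24 × 10⁻⁹⁴

1.24 × 10⁻⁹⁴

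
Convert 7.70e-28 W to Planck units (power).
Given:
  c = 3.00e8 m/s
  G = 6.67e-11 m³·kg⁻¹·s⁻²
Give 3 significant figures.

Planck power: P_P = c⁵/G = 3.64e52 W.
7.70e-28 / 3.64e52 = 2.11e-80

2.11e-80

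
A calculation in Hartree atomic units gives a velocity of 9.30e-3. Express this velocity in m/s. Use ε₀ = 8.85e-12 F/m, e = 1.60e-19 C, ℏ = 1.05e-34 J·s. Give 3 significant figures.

One atomic unit of velocity: v_au = e²/(4πε₀ℏ) = 2.19e6 m/s.
9.30e-3 × 2.19e6 m/s = 2.04e4 m/s

2.04e4 m/s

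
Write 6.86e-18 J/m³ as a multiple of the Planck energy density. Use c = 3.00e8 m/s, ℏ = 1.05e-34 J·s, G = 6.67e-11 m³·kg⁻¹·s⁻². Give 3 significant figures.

1.47e-131

Planck energy density: u_P = c⁷/(ℏG²) = 4.68e113 J/m³.
6.86e-18 / 4.68e113 = 1.47e-131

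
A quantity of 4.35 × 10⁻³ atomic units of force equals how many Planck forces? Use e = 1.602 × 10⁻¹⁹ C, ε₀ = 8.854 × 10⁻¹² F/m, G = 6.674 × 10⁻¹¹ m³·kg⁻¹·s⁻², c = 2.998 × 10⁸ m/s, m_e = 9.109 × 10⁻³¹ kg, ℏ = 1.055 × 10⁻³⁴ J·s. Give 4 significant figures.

atomic unit of force: F_au = E_h/a₀ = m_e²e⁶/((4πε₀)³ℏ⁴) = 8.220 × 10⁻⁸ N
Planck force: F_P = c⁴/G = 1.210 × 10⁴⁴ N
4.35 × 10⁻³ × 8.220 × 10⁻⁸ / 1.210 × 10⁴⁴ = 2.954 × 10⁻⁵⁴

2.954 × 10⁻⁵⁴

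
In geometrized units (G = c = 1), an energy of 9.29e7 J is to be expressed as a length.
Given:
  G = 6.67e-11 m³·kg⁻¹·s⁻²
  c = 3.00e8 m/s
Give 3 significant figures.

Energy → length via G/c⁴.
9.29e7 J × (G/c⁴) = 7.65e-37 m

7.65e-37 m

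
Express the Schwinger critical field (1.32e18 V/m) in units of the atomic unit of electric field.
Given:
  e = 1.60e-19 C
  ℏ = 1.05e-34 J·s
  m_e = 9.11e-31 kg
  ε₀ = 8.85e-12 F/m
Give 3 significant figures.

2.54e6

atomic unit of electric field: E_au = E_h/(e a₀) = m_e²e⁵/((4πε₀)³ℏ⁴) = 5.20e11 V/m.
1.32e18 / 5.20e11 = 2.54e6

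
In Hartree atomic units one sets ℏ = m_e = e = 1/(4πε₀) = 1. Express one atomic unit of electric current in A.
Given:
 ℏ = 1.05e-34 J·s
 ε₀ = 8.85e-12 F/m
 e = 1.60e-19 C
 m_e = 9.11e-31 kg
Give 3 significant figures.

I_au = e E_h/ℏ = m_e e⁵/((4πε₀)²ℏ³)
E_h = 4.38e-18 J
e·E_h/ℏ = 6.67e-3 A

6.67e-3 A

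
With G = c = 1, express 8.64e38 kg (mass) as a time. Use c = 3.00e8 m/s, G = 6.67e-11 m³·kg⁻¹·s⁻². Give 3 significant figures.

2.13e3 s

Mass → time via G/c³.
8.64e38 kg × (G/c³) = 2.13e3 s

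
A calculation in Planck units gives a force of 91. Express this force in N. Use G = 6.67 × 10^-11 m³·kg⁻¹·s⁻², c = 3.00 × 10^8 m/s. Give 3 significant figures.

1.11 × 10^46 N

One Planck force: F_P = c⁴/G = 1.21 × 10^44 N.
91 × 1.21 × 10^44 N = 1.11 × 10^46 N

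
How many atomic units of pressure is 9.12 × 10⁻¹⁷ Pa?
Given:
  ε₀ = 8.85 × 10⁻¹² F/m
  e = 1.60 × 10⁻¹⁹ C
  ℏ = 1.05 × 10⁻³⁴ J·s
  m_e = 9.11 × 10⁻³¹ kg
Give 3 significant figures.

atomic unit of pressure: P_au = E_h/a₀³ = m_e⁴e¹⁰/((4πε₀)⁵ℏ⁸) = 3.01 × 10¹³ Pa.
9.12 × 10⁻¹⁷ / 3.01 × 10¹³ = 3.03 × 10⁻³⁰

3.03 × 10⁻³⁰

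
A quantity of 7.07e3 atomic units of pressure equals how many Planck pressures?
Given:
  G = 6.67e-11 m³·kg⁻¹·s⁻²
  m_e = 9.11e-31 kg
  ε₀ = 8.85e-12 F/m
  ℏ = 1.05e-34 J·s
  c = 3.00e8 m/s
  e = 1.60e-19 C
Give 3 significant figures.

4.55e-97

atomic unit of pressure: P_au = E_h/a₀³ = m_e⁴e¹⁰/((4πε₀)⁵ℏ⁸) = 3.01e13 Pa
Planck pressure: p_P = c⁷/(ℏG²) = 4.68e113 Pa
7.07e3 × 3.01e13 / 4.68e113 = 4.55e-97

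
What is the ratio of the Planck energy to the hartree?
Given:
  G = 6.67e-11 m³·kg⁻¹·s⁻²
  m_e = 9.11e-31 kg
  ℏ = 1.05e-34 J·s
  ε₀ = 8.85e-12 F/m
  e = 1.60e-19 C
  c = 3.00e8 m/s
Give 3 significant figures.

Planck energy: E_P = √(ℏc⁵/G) = 1.96e9 J
hartree: E_h = m_e e⁴/(4πε₀ℏ)² = 4.38e-18 J
ratio = 1.96e9 / 4.38e-18 = 4.47e26

4.47e26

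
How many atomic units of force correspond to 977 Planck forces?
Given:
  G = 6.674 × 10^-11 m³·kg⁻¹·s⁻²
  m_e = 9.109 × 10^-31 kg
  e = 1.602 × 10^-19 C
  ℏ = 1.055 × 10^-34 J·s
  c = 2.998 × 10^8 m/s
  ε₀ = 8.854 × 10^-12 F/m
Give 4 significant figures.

1.439 × 10^54

Planck force: F_P = c⁴/G = 1.210 × 10^44 N
atomic unit of force: F_au = E_h/a₀ = m_e²e⁶/((4πε₀)³ℏ⁴) = 8.220 × 10^-8 N
977 × 1.210 × 10^44 / 8.220 × 10^-8 = 1.439 × 10^54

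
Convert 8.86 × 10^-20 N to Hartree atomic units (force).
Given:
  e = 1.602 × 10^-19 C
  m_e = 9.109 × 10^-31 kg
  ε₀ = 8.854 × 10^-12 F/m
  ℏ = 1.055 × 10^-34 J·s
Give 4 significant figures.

atomic unit of force: F_au = E_h/a₀ = m_e²e⁶/((4πε₀)³ℏ⁴) = 8.220 × 10^-8 N.
8.86 × 10^-20 / 8.220 × 10^-8 = 1.078 × 10^-12

1.078 × 10^-12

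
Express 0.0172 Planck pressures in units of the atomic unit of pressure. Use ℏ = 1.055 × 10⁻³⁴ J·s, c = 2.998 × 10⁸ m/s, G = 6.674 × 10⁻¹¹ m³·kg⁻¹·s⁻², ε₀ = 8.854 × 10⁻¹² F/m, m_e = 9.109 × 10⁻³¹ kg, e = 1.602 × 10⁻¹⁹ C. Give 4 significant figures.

2.720 × 10⁹⁸

Planck pressure: p_P = c⁷/(ℏG²) = 4.632 × 10¹¹³ Pa
atomic unit of pressure: P_au = E_h/a₀³ = m_e⁴e¹⁰/((4πε₀)⁵ℏ⁸) = 2.929 × 10¹³ Pa
0.0172 × 4.632 × 10¹¹³ / 2.929 × 10¹³ = 2.720 × 10⁹⁸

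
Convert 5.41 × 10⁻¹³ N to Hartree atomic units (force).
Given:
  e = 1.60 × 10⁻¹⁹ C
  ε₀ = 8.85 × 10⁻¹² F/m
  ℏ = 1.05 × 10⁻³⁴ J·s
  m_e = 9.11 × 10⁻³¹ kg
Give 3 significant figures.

6.50 × 10⁻⁶

atomic unit of force: F_au = E_h/a₀ = m_e²e⁶/((4πε₀)³ℏ⁴) = 8.33 × 10⁻⁸ N.
5.41 × 10⁻¹³ / 8.33 × 10⁻⁸ = 6.50 × 10⁻⁶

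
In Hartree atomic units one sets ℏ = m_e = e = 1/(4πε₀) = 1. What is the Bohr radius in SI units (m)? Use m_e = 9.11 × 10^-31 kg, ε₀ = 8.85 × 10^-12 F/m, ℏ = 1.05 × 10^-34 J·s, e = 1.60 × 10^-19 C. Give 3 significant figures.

a₀ = 4πε₀ℏ²/(m_e e²)
  = 1.23 × 10^-78 / 2.33 × 10^-68
  = 5.26 × 10^-11 m

5.26 × 10^-11 m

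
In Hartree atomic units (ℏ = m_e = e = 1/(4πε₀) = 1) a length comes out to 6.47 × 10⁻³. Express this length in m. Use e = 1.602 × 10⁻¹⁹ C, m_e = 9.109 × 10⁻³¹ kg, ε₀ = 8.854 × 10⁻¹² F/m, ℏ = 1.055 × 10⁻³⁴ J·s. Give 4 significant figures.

3.427 × 10⁻¹³ m

One Bohr radius: a₀ = 4πε₀ℏ²/(m_e e²) = 5.297 × 10⁻¹¹ m.
6.47 × 10⁻³ × 5.297 × 10⁻¹¹ m = 3.427 × 10⁻¹³ m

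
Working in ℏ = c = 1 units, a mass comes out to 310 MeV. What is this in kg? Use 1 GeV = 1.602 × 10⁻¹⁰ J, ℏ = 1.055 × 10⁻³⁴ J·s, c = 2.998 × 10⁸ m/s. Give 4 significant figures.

Mass is [E]/c²; divide by c².
1 GeV → 1/c² × (1 GeV in J) = 1.782 × 10⁻²⁷ kg.
Convert the energy scale: 310 MeV = 0.310 GeV.
Result: 0.310 × 1.782 × 10⁻²⁷ = 5.525 × 10⁻²⁸ kg.

5.525 × 10⁻²⁸ kg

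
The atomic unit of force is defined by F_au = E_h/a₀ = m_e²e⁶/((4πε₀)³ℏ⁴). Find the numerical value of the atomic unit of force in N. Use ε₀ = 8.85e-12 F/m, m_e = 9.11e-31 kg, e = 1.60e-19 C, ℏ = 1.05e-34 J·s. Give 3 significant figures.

8.33e-8 N

F_au = E_h/a₀ = m_e²e⁶/((4πε₀)³ℏ⁴)
E_h = 4.38e-18 J
a₀ = 5.26e-11 m
E_h/a₀ = 8.33e-8 N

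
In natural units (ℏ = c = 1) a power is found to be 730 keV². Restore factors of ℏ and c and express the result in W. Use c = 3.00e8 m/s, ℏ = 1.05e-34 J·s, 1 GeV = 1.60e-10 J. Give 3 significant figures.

Power is [E]/[T] = [E]²/ℏ.
1 GeV² → 1/ℏ × (1 GeV in J)² = 2.44e14 W.
Convert the energy scale: 730 keV² = 7.30e-10 GeV².
Result: 7.30e-10 × 2.44e14 = 1.78e5 W.

1.78e5 W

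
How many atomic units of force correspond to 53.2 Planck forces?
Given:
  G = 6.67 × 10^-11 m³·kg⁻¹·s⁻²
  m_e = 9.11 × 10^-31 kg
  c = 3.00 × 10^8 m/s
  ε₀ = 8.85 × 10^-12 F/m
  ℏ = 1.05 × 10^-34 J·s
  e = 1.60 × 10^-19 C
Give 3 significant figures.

Planck force: F_P = c⁴/G = 1.21 × 10^44 N
atomic unit of force: F_au = E_h/a₀ = m_e²e⁶/((4πε₀)³ℏ⁴) = 8.33 × 10^-8 N
53.2 × 1.21 × 10^44 / 8.33 × 10^-8 = 7.76 × 10^52

7.76 × 10^52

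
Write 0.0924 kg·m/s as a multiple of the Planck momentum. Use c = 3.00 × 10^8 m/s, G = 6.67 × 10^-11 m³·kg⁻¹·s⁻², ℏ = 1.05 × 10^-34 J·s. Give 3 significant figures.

Planck momentum: p_P = √(ℏc³/G) = 6.52 kg·m/s.
0.0924 / 6.52 = 0.0142

0.0142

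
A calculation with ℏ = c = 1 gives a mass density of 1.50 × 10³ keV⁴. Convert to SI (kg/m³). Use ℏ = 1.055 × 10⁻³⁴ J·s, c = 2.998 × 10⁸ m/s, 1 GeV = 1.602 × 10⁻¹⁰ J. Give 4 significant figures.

Mass density is [E]/(c²[L]³) = [E]⁴/(ℏ³c⁵).
1 GeV⁴ → 1/(ℏ³c⁵) × (1 GeV in J)⁴ = 2.316 × 10²⁰ kg/m³.
Convert the energy scale: 1.50 × 10³ keV⁴ = 1.50 × 10⁻²¹ GeV⁴.
Result: 1.50 × 10⁻²¹ × 2.316 × 10²⁰ = 0.3474 kg/m³.

0.3474 kg/m³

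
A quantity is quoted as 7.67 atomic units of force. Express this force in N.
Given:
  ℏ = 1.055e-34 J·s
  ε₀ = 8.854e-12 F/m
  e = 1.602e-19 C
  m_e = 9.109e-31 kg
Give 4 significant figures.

One atomic unit of force: F_au = E_h/a₀ = m_e²e⁶/((4πε₀)³ℏ⁴) = 8.220e-8 N.
7.67 × 8.220e-8 N = 6.305e-7 N

6.305e-7 N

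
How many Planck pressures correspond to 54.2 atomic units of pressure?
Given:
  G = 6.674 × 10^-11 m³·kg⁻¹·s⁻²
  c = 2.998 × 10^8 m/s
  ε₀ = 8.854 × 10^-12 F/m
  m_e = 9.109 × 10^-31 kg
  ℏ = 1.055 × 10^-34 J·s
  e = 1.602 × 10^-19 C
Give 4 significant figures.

atomic unit of pressure: P_au = E_h/a₀³ = m_e⁴e¹⁰/((4πε₀)⁵ℏ⁸) = 2.929 × 10^13 Pa
Planck pressure: p_P = c⁷/(ℏG²) = 4.632 × 10^113 Pa
54.2 × 2.929 × 10^13 / 4.632 × 10^113 = 3.427 × 10^-99

3.427 × 10^-99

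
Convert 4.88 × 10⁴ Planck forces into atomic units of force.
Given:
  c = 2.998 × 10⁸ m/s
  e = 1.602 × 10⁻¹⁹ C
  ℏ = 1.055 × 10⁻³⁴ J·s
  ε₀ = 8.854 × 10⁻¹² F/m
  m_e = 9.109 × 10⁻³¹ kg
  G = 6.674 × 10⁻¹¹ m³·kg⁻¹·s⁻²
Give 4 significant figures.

7.186 × 10⁵⁵

Planck force: F_P = c⁴/G = 1.210 × 10⁴⁴ N
atomic unit of force: F_au = E_h/a₀ = m_e²e⁶/((4πε₀)³ℏ⁴) = 8.220 × 10⁻⁸ N
4.88 × 10⁴ × 1.210 × 10⁴⁴ / 8.220 × 10⁻⁸ = 7.186 × 10⁵⁵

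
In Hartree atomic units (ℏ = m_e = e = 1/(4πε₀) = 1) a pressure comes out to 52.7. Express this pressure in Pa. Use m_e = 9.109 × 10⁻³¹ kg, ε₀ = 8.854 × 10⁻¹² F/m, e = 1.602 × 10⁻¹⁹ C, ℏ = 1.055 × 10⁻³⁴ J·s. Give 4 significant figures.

One atomic unit of pressure: P_au = E_h/a₀³ = m_e⁴e¹⁰/((4πε₀)⁵ℏ⁸) = 2.929 × 10¹³ Pa.
52.7 × 2.929 × 10¹³ Pa = 1.544 × 10¹⁵ Pa

1.544 × 10¹⁵ Pa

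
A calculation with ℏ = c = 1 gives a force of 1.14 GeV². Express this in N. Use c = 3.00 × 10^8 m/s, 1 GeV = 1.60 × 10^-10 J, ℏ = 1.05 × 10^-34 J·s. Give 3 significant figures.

9.26 × 10^5 N

Force is [E]/[L] = [E]²/(ℏc); restore (ℏc)⁻¹.
1 GeV² → 1/(ℏc) × (1 GeV in J)² = 8.13 × 10^5 N.
Result: 1.14 × 8.13 × 10^5 = 9.26 × 10^5 N.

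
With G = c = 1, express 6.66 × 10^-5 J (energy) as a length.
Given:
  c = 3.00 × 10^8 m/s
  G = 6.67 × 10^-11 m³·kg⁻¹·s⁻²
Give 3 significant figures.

5.48 × 10^-49 m

Energy → length via G/c⁴.
6.66 × 10^-5 J × (G/c⁴) = 5.48 × 10^-49 m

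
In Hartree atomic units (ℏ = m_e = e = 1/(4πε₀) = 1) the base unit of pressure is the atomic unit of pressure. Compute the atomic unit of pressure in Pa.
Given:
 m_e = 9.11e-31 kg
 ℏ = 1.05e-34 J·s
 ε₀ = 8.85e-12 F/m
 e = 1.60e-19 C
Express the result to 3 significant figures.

P_au = E_h/a₀³ = m_e⁴e¹⁰/((4πε₀)⁵ℏ⁸)
E_h = 4.38e-18 J
a₀ = 5.26e-11 m
E_h/a₀³ = 3.01e13 Pa

3.01e13 Pa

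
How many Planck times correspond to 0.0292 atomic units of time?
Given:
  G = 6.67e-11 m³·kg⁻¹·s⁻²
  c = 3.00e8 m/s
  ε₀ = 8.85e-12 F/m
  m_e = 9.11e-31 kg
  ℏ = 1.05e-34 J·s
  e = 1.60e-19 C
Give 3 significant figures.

atomic unit of time: τ_au = (4πε₀)²ℏ³/(m_e e⁴) = 2.40e-17 s
Planck time: t_P = √(ℏG/c⁵) = 5.37e-44 s
0.0292 × 2.40e-17 / 5.37e-44 = 1.30e25

1.30e25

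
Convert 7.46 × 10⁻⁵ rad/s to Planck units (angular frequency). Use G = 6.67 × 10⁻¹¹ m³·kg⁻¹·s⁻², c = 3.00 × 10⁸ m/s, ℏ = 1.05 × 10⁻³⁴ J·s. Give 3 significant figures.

4.00 × 10⁻⁴⁸

Planck angular frequency: ω_P = √(c⁵/(ℏG)) = 1.86 × 10⁴³ rad/s.
7.46 × 10⁻⁵ / 1.86 × 10⁴³ = 4.00 × 10⁻⁴⁸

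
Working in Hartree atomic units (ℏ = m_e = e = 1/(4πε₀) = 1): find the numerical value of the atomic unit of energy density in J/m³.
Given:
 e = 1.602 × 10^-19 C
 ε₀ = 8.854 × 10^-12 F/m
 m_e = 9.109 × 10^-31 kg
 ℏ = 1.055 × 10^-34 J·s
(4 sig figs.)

The unique combination of the constants set to 1 with dimensions of energy density is u_au = E_h/a₀³ = m_e⁴e¹⁰/((4πε₀)⁵ℏ⁸).
E_h = 4.354 × 10^-18 J
a₀ = 5.297 × 10^-11 m
E_h/a₀³ = 2.929 × 10^13 J/m³

2.929 × 10^13 J/m³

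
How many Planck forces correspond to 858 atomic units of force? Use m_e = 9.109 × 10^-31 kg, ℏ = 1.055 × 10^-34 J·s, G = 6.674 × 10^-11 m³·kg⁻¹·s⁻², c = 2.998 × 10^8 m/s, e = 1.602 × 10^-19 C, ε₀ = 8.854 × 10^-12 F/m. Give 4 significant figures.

atomic unit of force: F_au = E_h/a₀ = m_e²e⁶/((4πε₀)³ℏ⁴) = 8.220 × 10^-8 N
Planck force: F_P = c⁴/G = 1.210 × 10^44 N
858 × 8.220 × 10^-8 / 1.210 × 10^44 = 5.826 × 10^-49

5.826 × 10^-49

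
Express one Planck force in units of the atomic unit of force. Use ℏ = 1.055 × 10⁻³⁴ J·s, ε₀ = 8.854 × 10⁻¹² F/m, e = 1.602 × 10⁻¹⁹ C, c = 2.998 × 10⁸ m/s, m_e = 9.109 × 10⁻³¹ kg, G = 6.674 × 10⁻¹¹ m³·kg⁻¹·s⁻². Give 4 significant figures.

Planck force: F_P = c⁴/G = 1.210 × 10⁴⁴ N
atomic unit of force: F_au = E_h/a₀ = m_e²e⁶/((4πε₀)³ℏ⁴) = 8.220 × 10⁻⁸ N
ratio = 1.210 × 10⁴⁴ / 8.220 × 10⁻⁸ = 1.473 × 10⁵¹

1.473 × 10⁵¹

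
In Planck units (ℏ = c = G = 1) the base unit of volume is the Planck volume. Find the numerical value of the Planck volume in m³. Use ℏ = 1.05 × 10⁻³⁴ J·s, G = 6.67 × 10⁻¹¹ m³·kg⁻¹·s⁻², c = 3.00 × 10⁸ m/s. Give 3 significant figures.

4.18 × 10⁻¹⁰⁵ m³

V_P = (ℏG/c³)^(3/2)
  = √(1.75 × 10⁻²⁰⁹)
  = 4.18 × 10⁻¹⁰⁵ m³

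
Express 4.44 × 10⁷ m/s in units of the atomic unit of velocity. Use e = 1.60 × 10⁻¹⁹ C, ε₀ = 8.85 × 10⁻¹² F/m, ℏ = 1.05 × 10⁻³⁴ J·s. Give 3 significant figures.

atomic unit of velocity: v_au = e²/(4πε₀ℏ) = 2.19 × 10⁶ m/s.
4.44 × 10⁷ / 2.19 × 10⁶ = 20.3

20.3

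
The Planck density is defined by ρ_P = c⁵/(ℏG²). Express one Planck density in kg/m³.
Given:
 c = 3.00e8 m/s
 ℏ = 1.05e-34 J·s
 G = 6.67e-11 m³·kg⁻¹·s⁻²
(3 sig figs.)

5.20e96 kg/m³

ρ_P = c⁵/(ℏG²)
  = 2.43e42 / 4.67e-55
  = 5.20e96 kg/m³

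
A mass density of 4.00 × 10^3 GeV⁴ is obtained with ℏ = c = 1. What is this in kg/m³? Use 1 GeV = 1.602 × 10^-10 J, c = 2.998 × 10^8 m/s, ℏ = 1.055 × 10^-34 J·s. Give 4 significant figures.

Mass density is [E]/(c²[L]³) = [E]⁴/(ℏ³c⁵).
1 GeV⁴ → 1/(ℏ³c⁵) × (1 GeV in J)⁴ = 2.316 × 10^20 kg/m³.
Result: 4.00 × 10^3 × 2.316 × 10^20 = 9.264 × 10^23 kg/m³.

9.264 × 10^23 kg/m³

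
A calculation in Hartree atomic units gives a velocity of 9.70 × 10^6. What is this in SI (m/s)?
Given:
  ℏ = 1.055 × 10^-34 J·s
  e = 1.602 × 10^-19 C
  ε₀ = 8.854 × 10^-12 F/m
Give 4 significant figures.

One atomic unit of velocity: v_au = e²/(4πε₀ℏ) = 2.186 × 10^6 m/s.
9.70 × 10^6 × 2.186 × 10^6 m/s = 2.121 × 10^13 m/s

2.121 × 10^13 m/s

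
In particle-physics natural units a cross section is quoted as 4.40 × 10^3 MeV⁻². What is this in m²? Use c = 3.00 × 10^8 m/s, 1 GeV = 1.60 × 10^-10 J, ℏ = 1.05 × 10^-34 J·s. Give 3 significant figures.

Area is [L]² = [E]⁻²·(ℏc)²; restore (ℏc)².
1 GeV⁻² → (ℏc)² × (1 GeV in J)⁻² = 3.88 × 10^-32 m².
Convert the energy scale: 4.40 × 10^3 MeV⁻² = 4.40 × 10^9 GeV⁻².
Result: 4.40 × 10^9 × 3.88 × 10^-32 = 1.71 × 10^-22 m².

1.71 × 10^-22 m²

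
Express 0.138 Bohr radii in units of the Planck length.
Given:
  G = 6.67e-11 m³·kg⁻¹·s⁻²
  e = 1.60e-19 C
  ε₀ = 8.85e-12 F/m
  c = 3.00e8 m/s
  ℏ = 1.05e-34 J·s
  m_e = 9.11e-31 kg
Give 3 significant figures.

4.50e23

Bohr radius: a₀ = 4πε₀ℏ²/(m_e e²) = 5.26e-11 m
Planck length: ℓ_P = √(ℏG/c³) = 1.61e-35 m
0.138 × 5.26e-11 / 1.61e-35 = 4.50e23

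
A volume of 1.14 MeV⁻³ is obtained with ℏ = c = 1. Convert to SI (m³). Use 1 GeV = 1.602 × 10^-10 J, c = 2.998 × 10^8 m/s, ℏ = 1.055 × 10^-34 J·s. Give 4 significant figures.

Volume is [L]³ = [E]⁻³·(ℏc)³.
1 GeV⁻³ → (ℏc)³ × (1 GeV in J)⁻³ = 7.696 × 10^-48 m³.
Convert the energy scale: 1.14 MeV⁻³ = 1.14 × 10^9 GeV⁻³.
Result: 1.14 × 10^9 × 7.696 × 10^-48 = 8.773 × 10^-39 m³.

8.773 × 10^-39 m³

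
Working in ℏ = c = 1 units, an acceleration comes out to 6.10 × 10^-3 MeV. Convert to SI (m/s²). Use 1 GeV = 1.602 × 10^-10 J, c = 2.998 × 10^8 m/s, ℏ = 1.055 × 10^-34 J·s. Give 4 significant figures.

2.777 × 10^27 m/s²

Acceleration is [L]/[T]² = c·[E]/ℏ.
1 GeV → c/ℏ × (1 GeV in J) = 4.552 × 10^32 m/s².
Convert the energy scale: 6.10 × 10^-3 MeV = 6.10 × 10^-6 GeV.
Result: 6.10 × 10^-6 × 4.552 × 10^32 = 2.777 × 10^27 m/s².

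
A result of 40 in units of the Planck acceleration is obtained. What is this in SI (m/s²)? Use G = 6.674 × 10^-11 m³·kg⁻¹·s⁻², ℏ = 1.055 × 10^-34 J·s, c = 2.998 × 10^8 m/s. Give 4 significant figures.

One Planck acceleration: a_P = √(c⁷/(ℏG)) = 5.560 × 10^51 m/s².
40 × 5.560 × 10^51 m/s² = 2.224 × 10^53 m/s²

2.224 × 10^53 m/s²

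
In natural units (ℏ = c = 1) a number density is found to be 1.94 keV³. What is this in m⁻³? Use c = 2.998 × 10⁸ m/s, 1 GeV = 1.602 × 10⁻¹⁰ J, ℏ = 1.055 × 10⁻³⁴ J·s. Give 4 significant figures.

Number density is [L]⁻³ = [E]³/(ℏc)³.
1 GeV³ → 1/(ℏc)³ × (1 GeV in J)³ = 1.299 × 10⁴⁷ m⁻³.
Convert the energy scale: 1.94 keV³ = 1.94 × 10⁻¹⁸ GeV³.
Result: 1.94 × 10⁻¹⁸ × 1.299 × 10⁴⁷ = 2.521 × 10²⁹ m⁻³.

2.521 × 10²⁹ m⁻³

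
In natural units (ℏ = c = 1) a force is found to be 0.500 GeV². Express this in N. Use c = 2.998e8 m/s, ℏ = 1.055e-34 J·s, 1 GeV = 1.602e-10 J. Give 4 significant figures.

Force is [E]/[L] = [E]²/(ℏc); restore (ℏc)⁻¹.
1 GeV² → 1/(ℏc) × (1 GeV in J)² = 8.114e5 N.
Result: 0.500 × 8.114e5 = 4.057e5 N.

4.057e5 N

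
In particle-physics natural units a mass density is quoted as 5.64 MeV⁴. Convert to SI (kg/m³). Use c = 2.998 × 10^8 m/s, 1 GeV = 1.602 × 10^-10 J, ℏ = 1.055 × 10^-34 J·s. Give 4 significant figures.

1.306 × 10^9 kg/m³

Mass density is [E]/(c²[L]³) = [E]⁴/(ℏ³c⁵).
1 GeV⁴ → 1/(ℏ³c⁵) × (1 GeV in J)⁴ = 2.316 × 10^20 kg/m³.
Convert the energy scale: 5.64 MeV⁴ = 5.64 × 10^-12 GeV⁴.
Result: 5.64 × 10^-12 × 2.316 × 10^20 = 1.306 × 10^9 kg/m³.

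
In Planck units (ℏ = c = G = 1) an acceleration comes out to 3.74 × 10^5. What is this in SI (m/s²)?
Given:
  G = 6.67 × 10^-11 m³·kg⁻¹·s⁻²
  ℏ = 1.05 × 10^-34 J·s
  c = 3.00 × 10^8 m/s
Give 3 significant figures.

One Planck acceleration: a_P = √(c⁷/(ℏG)) = 5.59 × 10^51 m/s².
3.74 × 10^5 × 5.59 × 10^51 m/s² = 2.09 × 10^57 m/s²

2.09 × 10^57 m/s²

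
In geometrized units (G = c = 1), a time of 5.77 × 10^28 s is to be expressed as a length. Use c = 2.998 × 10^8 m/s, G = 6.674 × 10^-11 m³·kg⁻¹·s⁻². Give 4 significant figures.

1.730 × 10^37 m

Time → length via c.
5.77 × 10^28 s × (c) = 1.730 × 10^37 m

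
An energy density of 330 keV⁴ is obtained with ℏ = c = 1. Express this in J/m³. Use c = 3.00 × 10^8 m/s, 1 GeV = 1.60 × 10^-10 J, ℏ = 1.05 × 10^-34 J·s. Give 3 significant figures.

[E]/[L]³ = [E]⁴/(ℏc)³; restore (ℏc)⁻³.
1 GeV⁴ → 1/(ℏc)³ × (1 GeV in J)⁴ = 2.10 × 10^37 J/m³.
Convert the energy scale: 330 keV⁴ = 3.30 × 10^-22 GeV⁴.
Result: 3.30 × 10^-22 × 2.10 × 10^37 = 6.92 × 10^15 J/m³.

6.92 × 10^15 J/m³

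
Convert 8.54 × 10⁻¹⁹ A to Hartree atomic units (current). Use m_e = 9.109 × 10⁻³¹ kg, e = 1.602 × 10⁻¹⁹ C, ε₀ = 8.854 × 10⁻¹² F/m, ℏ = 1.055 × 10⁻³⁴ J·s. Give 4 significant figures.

1.292 × 10⁻¹⁶

atomic unit of electric current: I_au = e E_h/ℏ = m_e e⁵/((4πε₀)²ℏ³) = 6.612 × 10⁻³ A.
8.54 × 10⁻¹⁹ / 6.612 × 10⁻³ = 1.292 × 10⁻¹⁶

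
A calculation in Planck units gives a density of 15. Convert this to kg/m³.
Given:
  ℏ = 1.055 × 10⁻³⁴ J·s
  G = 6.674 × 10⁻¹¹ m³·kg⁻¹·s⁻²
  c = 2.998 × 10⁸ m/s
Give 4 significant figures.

7.731 × 10⁹⁷ kg/m³

One Planck density: ρ_P = c⁵/(ℏG²) = 5.154 × 10⁹⁶ kg/m³.
15 × 5.154 × 10⁹⁶ kg/m³ = 7.731 × 10⁹⁷ kg/m³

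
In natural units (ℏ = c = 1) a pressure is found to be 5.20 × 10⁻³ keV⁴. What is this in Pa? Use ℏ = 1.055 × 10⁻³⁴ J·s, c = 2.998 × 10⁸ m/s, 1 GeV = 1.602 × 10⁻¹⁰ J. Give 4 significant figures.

1.082 × 10¹¹ Pa

Pressure is [E]/[L]³ = [E]⁴/(ℏc)³.
1 GeV⁴ → 1/(ℏc)³ × (1 GeV in J)⁴ = 2.082 × 10³⁷ Pa.
Convert the energy scale: 5.20 × 10⁻³ keV⁴ = 5.20 × 10⁻²⁷ GeV⁴.
Result: 5.20 × 10⁻²⁷ × 2.082 × 10³⁷ = 1.082 × 10¹¹ Pa.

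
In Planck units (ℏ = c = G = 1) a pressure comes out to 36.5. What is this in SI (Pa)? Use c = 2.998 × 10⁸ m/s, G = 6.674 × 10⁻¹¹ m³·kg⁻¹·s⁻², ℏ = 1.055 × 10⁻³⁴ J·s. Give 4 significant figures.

One Planck pressure: p_P = c⁷/(ℏG²) = 4.632 × 10¹¹³ Pa.
36.5 × 4.632 × 10¹¹³ Pa = 1.691 × 10¹¹⁵ Pa

1.691 × 10¹¹⁵ Pa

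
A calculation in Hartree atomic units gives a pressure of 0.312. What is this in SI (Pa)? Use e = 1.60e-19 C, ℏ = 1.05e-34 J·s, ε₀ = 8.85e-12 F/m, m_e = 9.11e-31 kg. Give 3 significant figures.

One atomic unit of pressure: P_au = E_h/a₀³ = m_e⁴e¹⁰/((4πε₀)⁵ℏ⁸) = 3.01e13 Pa.
0.312 × 3.01e13 Pa = 9.40e12 Pa

9.40e12 Pa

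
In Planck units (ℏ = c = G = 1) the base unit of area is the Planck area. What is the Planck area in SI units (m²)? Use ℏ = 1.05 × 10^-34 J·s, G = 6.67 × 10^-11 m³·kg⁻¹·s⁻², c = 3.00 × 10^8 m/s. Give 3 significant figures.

A_P = ℏG/c³
  = 7.00 × 10^-45 / 2.70 × 10^25
  = 2.59 × 10^-70 m²

2.59 × 10^-70 m²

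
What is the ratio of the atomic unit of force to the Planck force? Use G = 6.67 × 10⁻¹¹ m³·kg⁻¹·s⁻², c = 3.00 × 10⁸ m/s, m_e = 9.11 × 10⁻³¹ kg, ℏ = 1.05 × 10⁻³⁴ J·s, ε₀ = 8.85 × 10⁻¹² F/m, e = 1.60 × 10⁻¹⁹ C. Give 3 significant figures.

6.86 × 10⁻⁵²

atomic unit of force: F_au = E_h/a₀ = m_e²e⁶/((4πε₀)³ℏ⁴) = 8.33 × 10⁻⁸ N
Planck force: F_P = c⁴/G = 1.21 × 10⁴⁴ N
ratio = 8.33 × 10⁻⁸ / 1.21 × 10⁴⁴ = 6.86 × 10⁻⁵²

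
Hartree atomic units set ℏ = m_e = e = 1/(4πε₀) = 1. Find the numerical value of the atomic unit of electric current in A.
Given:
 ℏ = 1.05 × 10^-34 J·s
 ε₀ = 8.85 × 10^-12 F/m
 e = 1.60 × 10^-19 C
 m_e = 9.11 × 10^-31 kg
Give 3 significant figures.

6.67 × 10^-3 A

From ℏ = m_e = e = 1/(4πε₀) = 1 the current scale is I_au = e E_h/ℏ = m_e e⁵/((4πε₀)²ℏ³).
E_h = 4.38 × 10^-18 J
e·E_h/ℏ = 6.67 × 10^-3 A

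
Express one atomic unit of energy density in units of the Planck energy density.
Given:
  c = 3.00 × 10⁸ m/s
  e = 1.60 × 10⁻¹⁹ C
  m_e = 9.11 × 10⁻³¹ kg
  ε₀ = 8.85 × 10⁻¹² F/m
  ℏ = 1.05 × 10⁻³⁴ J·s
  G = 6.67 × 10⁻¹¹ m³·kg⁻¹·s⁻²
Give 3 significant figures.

atomic unit of energy density: u_au = E_h/a₀³ = m_e⁴e¹⁰/((4πε₀)⁵ℏ⁸) = 3.01 × 10¹³ J/m³
Planck energy density: u_P = c⁷/(ℏG²) = 4.68 × 10¹¹³ J/m³
ratio = 3.01 × 10¹³ / 4.68 × 10¹¹³ = 6.44 × 10⁻¹⁰¹

6.44 × 10⁻¹⁰¹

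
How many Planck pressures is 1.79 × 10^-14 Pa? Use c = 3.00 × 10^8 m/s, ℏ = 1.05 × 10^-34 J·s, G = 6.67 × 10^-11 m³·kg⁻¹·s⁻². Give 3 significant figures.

Planck pressure: p_P = c⁷/(ℏG²) = 4.68 × 10^113 Pa.
1.79 × 10^-14 / 4.68 × 10^113 = 3.82 × 10^-128

3.82 × 10^-128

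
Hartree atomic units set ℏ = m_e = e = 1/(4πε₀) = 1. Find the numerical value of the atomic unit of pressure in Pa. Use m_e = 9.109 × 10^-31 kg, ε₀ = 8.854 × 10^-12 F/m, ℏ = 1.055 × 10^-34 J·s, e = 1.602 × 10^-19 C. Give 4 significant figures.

2.929 × 10^13 Pa

Dimensional analysis gives P_au = E_h/a₀³ = m_e⁴e¹⁰/((4πε₀)⁵ℏ⁸).
E_h = 4.354 × 10^-18 J
a₀ = 5.297 × 10^-11 m
E_h/a₀³ = 2.929 × 10^13 Pa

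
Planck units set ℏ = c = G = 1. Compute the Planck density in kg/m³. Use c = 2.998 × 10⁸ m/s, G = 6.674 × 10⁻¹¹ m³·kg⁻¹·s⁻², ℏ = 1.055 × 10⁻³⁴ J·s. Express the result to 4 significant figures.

5.154 × 10⁹⁶ kg/m³

Dimensional analysis gives ρ_P = c⁵/(ℏG²).
  = 2.422 × 10⁴² / 4.699 × 10⁻⁵⁵
  = 5.154 × 10⁹⁶ kg/m³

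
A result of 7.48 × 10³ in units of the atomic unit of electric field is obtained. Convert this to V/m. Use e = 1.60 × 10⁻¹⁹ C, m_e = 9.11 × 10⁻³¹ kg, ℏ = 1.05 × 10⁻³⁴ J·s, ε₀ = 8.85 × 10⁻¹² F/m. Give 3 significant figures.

3.89 × 10¹⁵ V/m

One atomic unit of electric field: E_au = E_h/(e a₀) = m_e²e⁵/((4πε₀)³ℏ⁴) = 5.20 × 10¹¹ V/m.
7.48 × 10³ × 5.20 × 10¹¹ V/m = 3.89 × 10¹⁵ V/m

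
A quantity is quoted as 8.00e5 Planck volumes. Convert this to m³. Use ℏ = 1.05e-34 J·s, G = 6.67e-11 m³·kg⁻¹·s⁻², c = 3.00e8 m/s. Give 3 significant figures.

One Planck volume: V_P = (ℏG/c³)^(3/2) = 4.18e-105 m³.
8.00e5 × 4.18e-105 m³ = 3.34e-99 m³

3.34e-99 m³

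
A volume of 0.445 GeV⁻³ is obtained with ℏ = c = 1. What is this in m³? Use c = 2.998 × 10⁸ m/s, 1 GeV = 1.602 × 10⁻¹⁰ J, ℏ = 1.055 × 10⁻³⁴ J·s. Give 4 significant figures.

3.425 × 10⁻⁴⁸ m³

Volume is [L]³ = [E]⁻³·(ℏc)³.
1 GeV⁻³ → (ℏc)³ × (1 GeV in J)⁻³ = 7.696 × 10⁻⁴⁸ m³.
Result: 0.445 × 7.696 × 10⁻⁴⁸ = 3.425 × 10⁻⁴⁸ m³.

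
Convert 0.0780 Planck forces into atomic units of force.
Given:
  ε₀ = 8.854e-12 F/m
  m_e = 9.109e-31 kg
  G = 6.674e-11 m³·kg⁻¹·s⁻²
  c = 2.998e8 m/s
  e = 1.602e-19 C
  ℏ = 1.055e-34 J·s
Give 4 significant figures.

Planck force: F_P = c⁴/G = 1.210e44 N
atomic unit of force: F_au = E_h/a₀ = m_e²e⁶/((4πε₀)³ℏ⁴) = 8.220e-8 N
0.0780 × 1.210e44 / 8.220e-8 = 1.149e50

1.149e50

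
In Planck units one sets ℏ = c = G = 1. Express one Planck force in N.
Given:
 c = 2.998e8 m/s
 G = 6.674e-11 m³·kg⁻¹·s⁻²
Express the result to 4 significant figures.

1.210e44 N

F_P = c⁴/G
  = 8.078e33 / 6.674e-11
  = 1.210e44 N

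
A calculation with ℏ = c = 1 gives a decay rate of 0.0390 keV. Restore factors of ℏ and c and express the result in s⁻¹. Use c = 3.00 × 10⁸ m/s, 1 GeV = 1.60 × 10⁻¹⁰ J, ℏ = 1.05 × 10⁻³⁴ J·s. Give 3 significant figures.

A rate is [E]/ℏ; divide by ℏ.
1 GeV → 1/ℏ × (1 GeV in J) = 1.52 × 10²⁴ s⁻¹.
Convert the energy scale: 0.0390 keV = 3.90 × 10⁻⁸ GeV.
Result: 3.90 × 10⁻⁸ × 1.52 × 10²⁴ = 5.94 × 10¹⁶ s⁻¹.

5.94 × 10¹⁶ s⁻¹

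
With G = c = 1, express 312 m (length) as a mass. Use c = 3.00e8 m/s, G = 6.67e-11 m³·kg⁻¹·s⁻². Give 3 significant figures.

Length → mass via c²/G.
312 m × (c²/G) = 4.21e29 kg

4.21e29 kg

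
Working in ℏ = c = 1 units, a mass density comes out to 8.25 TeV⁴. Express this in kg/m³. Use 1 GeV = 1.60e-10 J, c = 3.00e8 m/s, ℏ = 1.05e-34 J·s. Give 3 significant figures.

1.92e33 kg/m³

Mass density is [E]/(c²[L]³) = [E]⁴/(ℏ³c⁵).
1 GeV⁴ → 1/(ℏ³c⁵) × (1 GeV in J)⁴ = 2.33e20 kg/m³.
Convert the energy scale: 8.25 TeV⁴ = 8.25e12 GeV⁴.
Result: 8.25e12 × 2.33e20 = 1.92e33 kg/m³.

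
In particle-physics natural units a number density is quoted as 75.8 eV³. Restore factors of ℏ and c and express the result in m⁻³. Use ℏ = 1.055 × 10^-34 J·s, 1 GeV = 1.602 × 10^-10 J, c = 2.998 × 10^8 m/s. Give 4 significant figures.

Number density is [L]⁻³ = [E]³/(ℏc)³.
1 GeV³ → 1/(ℏc)³ × (1 GeV in J)³ = 1.299 × 10^47 m⁻³.
Convert the energy scale: 75.8 eV³ = 7.58 × 10^-26 GeV³.
Result: 7.58 × 10^-26 × 1.299 × 10^47 = 9.849 × 10^21 m⁻³.

9.849 × 10^21 m⁻³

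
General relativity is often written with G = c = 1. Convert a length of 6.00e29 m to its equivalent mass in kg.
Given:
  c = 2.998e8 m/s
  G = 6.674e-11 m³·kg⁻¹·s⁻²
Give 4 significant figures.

8.080e56 kg

Length → mass via c²/G.
6.00e29 m × (c²/G) = 8.080e56 kg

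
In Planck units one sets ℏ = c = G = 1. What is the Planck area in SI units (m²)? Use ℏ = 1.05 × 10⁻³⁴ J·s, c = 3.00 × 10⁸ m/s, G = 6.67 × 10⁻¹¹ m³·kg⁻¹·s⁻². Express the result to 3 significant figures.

A_P = ℏG/c³
  = 7.00 × 10⁻⁴⁵ / 2.70 × 10²⁵
  = 2.59 × 10⁻⁷⁰ m²

2.59 × 10⁻⁷⁰ m²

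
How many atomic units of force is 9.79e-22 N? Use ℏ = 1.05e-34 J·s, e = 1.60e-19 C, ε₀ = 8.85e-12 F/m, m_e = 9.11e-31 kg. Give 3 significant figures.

atomic unit of force: F_au = E_h/a₀ = m_e²e⁶/((4πε₀)³ℏ⁴) = 8.33e-8 N.
9.79e-22 / 8.33e-8 = 1.18e-14

1.18e-14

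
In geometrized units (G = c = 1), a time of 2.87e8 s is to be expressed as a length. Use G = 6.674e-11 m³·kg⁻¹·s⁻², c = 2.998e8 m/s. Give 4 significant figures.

Time → length via c.
2.87e8 s × (c) = 8.604e16 m

8.604e16 m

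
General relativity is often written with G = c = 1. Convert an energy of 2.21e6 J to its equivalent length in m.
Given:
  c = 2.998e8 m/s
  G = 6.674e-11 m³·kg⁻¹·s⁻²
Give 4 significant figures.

Energy → length via G/c⁴.
2.21e6 J × (G/c⁴) = 1.826e-38 m

1.826e-38 m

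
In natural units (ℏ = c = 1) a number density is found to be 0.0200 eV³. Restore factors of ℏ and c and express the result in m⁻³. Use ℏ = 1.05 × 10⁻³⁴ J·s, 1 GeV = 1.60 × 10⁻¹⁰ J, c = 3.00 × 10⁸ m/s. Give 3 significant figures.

2.62 × 10¹⁸ m⁻³

Number density is [L]⁻³ = [E]³/(ℏc)³.
1 GeV³ → 1/(ℏc)³ × (1 GeV in J)³ = 1.31 × 10⁴⁷ m⁻³.
Convert the energy scale: 0.0200 eV³ = 2.00 × 10⁻²⁹ GeV³.
Result: 2.00 × 10⁻²⁹ × 1.31 × 10⁴⁷ = 2.62 × 10¹⁸ m⁻³.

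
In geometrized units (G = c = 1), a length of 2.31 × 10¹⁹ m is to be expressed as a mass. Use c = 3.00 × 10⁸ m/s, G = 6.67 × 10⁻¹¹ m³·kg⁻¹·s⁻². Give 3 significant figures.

3.12 × 10⁴⁶ kg

Length → mass via c²/G.
2.31 × 10¹⁹ m × (c²/G) = 3.12 × 10⁴⁶ kg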